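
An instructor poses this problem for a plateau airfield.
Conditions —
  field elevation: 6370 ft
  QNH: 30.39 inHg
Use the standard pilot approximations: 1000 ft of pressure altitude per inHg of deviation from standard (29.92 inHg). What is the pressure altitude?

Pressure correction = (29.92 − 30.39) × 1000 = -470 ft.
Pressure altitude = 6370 + (-470) = 5900 ft.

5900 ft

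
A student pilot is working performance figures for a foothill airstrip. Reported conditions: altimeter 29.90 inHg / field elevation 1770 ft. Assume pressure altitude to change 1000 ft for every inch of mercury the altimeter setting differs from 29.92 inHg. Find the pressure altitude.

Pressure correction = (29.92 − 29.90) × 1000 = +20 ft.
Pressure altitude = 1770 + (+20) = 1790 ft.

1790 ft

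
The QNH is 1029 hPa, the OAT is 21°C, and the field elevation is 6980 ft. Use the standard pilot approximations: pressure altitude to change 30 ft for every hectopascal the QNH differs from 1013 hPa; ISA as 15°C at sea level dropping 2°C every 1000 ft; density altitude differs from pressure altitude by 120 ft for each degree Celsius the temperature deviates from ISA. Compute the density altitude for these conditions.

8780 ft

Pressure altitude = 6980 + (1013 − 1029) × 30 = 6980 + (-480) = 6500 ft.
ISA temperature at 6500 ft = 15 − 2 × (6500/1000) = 2°C.
ISA deviation = 21 − 2 = +19°C.
Density altitude = 6500 + 120 × (19) = 8780 ft.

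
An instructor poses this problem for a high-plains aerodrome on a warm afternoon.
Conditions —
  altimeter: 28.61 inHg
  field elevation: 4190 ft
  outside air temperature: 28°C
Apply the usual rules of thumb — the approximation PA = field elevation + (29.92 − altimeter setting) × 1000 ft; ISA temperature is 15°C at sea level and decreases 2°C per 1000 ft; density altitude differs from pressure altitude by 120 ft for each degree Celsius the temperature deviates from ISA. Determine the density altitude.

8380 ft

Pressure altitude = 4190 + (29.92 − 28.61) × 1000 = 4190 + (+1310) = 5500 ft.
ISA temperature at 5500 ft = 15 − 2 × (5500/1000) = 4°C.
ISA deviation = 28 − 4 = +24°C.
Density altitude = 5500 + 120 × (24) = 8380 ft.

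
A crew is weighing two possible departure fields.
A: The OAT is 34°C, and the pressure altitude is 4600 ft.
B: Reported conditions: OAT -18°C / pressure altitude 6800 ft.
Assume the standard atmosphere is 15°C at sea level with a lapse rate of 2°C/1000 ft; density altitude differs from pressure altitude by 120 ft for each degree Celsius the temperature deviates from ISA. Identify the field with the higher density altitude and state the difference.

A by 3512 ft

A: ISA temp = 5.8°C, deviation +28.2°C, DA = 4600 + 120 × 28.2 = 7984 ft.
B: ISA temp = 1.4°C, deviation -19.4°C, DA = 6800 + 120 × (-19.4) = 4472 ft.
A is higher by 7984 − 4472 = 3512 ft.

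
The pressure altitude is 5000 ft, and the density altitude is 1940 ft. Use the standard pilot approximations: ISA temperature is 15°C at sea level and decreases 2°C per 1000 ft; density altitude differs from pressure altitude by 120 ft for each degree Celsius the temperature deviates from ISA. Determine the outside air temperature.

-20.5°C

Density altitude − pressure altitude = 1940 − 5000 = -3060 ft.
At 120 ft/°C that is an ISA deviation of -3060/120 = -25.5°C.
ISA temperature at 5000 ft = 15 − 2 × (5000/1000) = 5°C.
OAT = ISA + deviation = 5 + (-25.5) = -20.5°C.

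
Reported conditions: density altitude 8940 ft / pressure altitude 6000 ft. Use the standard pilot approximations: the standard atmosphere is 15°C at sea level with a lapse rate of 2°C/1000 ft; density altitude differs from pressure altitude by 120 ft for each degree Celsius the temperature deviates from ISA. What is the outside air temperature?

27.5°C

Density altitude − pressure altitude = 8940 − 6000 = +2940 ft.
At 120 ft/°C that is an ISA deviation of 2940/120 = +24.5°C.
ISA temperature at 6000 ft = 15 − 2 × (6000/1000) = 3°C.
OAT = ISA + deviation = 3 + (+24.5) = 27.5°C.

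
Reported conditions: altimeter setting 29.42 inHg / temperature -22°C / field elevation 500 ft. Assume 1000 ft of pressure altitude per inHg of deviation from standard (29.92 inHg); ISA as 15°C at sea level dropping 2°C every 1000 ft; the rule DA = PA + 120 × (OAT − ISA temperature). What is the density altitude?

Pressure altitude = 500 + (29.92 − 29.42) × 1000 = 500 + (+500) = 1000 ft.
ISA temperature at 1000 ft = 15 − 2 × (1000/1000) = 13°C.
ISA deviation = -22 − 13 = -35°C.
Density altitude = 1000 + 120 × (-35) = -3200 ft.

-3200 ft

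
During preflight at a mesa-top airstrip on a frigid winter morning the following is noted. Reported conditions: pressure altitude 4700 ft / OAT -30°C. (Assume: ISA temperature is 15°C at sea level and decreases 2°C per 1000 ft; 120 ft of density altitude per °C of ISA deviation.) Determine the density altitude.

ISA temperature at 4700 ft = 15 − 2 × (4700/1000) = 5.6°C.
ISA deviation = -30 − 5.6 = -35.6°C.
Density altitude = 4700 + 120 × (-35.6) = 4700 + (-4272) = 428 ft.

428 ft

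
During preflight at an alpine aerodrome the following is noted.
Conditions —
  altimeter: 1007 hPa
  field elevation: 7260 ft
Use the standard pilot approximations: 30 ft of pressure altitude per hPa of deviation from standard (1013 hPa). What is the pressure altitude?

7440 ft

Pressure correction = (1013 − 1007) × 30 = +180 ft.
Pressure altitude = 7260 + (+180) = 7440 ft.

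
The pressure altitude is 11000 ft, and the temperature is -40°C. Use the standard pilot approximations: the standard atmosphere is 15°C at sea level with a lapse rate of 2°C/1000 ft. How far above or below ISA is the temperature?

ISA-33°C

ISA temperature at 11000 ft = 15 − 2 × (11000/1000) = -7°C.
Deviation = OAT − ISA = -40 − (-7) = -33°C.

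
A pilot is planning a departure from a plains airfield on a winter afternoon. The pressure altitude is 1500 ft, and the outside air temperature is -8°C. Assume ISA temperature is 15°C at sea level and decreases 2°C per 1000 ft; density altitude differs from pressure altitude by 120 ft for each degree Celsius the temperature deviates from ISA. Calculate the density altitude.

ISA temperature at 1500 ft = 15 − 2 × (1500/1000) = 12°C.
ISA deviation = -8 − 12 = -20°C.
Density altitude = 1500 + 120 × (-20) = 1500 + (-2400) = -900 ft.

-900 ft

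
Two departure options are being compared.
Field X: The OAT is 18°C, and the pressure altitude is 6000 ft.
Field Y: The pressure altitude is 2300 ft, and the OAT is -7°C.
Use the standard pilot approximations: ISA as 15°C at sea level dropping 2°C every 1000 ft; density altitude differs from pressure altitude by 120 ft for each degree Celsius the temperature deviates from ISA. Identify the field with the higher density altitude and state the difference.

Field X by 7588 ft

Field X: ISA temp = 3°C, deviation +15°C, DA = 6000 + 120 × 15 = 7800 ft.
Field Y: ISA temp = 10.4°C, deviation -17.4°C, DA = 2300 + 120 × (-17.4) = 212 ft.
Field X is higher by 7800 − 212 = 7588 ft.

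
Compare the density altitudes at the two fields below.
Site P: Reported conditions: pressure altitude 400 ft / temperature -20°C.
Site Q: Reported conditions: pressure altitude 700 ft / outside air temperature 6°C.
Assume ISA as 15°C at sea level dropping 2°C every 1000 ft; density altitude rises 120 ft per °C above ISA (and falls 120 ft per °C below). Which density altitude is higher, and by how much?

Site P: ISA temp = 14.2°C, deviation -34.2°C, DA = 400 + 120 × (-34.2) = -3704 ft.
Site Q: ISA temp = 13.6°C, deviation -7.6°C, DA = 700 + 120 × (-7.6) = -212 ft.
Site Q is higher by -212 − (-3704) = 3492 ft.

Site Q by 3492 ft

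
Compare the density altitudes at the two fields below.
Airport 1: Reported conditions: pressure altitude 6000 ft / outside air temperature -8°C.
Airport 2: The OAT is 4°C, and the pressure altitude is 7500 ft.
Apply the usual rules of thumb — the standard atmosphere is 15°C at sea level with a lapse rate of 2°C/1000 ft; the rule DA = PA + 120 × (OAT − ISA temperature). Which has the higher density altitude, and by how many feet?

Airport 2 by 3300 ft

Airport 1: ISA temp = 3°C, deviation -11°C, DA = 6000 + 120 × (-11) = 4680 ft.
Airport 2: ISA temp = 0°C, deviation +4°C, DA = 7500 + 120 × 4 = 7980 ft.
Airport 2 is higher by 7980 − 4680 = 3300 ft.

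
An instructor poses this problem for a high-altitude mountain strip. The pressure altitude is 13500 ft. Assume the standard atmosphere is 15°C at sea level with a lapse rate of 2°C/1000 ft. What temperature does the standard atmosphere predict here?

-12°C

ISA temperature = 15 − 2 × (13500/1000) = 15 − 27 = -12°C.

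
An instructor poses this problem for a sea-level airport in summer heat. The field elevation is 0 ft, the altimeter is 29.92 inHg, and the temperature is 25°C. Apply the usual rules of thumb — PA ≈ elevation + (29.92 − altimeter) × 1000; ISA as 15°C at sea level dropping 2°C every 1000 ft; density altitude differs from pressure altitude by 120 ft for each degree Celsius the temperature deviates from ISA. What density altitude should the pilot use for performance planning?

Pressure altitude = 0 + (29.92 − 29.92) × 1000 = 0 + (0) = 0 ft.
ISA temperature at 0 ft = 15 − 2 × (0/1000) = 15°C.
ISA deviation = 25 − 15 = +10°C.
Density altitude = 0 + 120 × (10) = 1200 ft.

1200 ft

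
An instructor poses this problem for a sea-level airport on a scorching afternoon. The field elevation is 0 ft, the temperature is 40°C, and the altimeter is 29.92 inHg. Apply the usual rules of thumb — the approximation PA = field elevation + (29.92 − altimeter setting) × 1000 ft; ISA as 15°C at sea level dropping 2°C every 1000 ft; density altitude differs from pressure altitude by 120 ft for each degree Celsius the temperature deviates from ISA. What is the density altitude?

3000 ft

Pressure altitude = 0 + (29.92 − 29.92) × 1000 = 0 + (0) = 0 ft.
ISA temperature at 0 ft = 15 − 2 × (0/1000) = 15°C.
ISA deviation = 40 − 15 = +25°C.
Density altitude = 0 + 120 × (25) = 3000 ft.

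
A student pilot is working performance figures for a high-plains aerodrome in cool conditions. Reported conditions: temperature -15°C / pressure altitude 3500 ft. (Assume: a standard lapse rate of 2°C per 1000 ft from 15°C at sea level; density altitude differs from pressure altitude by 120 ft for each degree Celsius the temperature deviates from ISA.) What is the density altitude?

740 ft

ISA temperature at 3500 ft = 15 − 2 × (3500/1000) = 8°C.
ISA deviation = -15 − 8 = -23°C.
Density altitude = 3500 + 120 × (-23) = 3500 + (-2760) = 740 ft.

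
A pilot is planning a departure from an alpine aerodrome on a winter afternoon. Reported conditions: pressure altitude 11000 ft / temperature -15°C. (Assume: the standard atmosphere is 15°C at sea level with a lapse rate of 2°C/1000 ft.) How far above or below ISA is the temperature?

ISA-8°C

ISA temperature at 11000 ft = 15 − 2 × (11000/1000) = -7°C.
Deviation = OAT − ISA = -15 − (-7) = -8°C.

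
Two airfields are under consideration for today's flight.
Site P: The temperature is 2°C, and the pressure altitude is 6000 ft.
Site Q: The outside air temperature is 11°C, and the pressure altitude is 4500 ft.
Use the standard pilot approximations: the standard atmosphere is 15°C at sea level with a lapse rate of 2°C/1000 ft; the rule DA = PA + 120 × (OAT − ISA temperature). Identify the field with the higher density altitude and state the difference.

Site P: ISA temp = 3°C, deviation -1°C, DA = 6000 + 120 × (-1) = 5880 ft.
Site Q: ISA temp = 6°C, deviation +5°C, DA = 4500 + 120 × 5 = 5100 ft.
Site P is higher by 5880 − 5100 = 780 ft.

Site P by 780 ft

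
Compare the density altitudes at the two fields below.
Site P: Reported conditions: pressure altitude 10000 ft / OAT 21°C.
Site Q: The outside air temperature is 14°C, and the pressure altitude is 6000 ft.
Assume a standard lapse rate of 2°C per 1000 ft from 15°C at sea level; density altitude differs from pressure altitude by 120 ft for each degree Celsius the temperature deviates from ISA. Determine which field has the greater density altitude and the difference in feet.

Site P: ISA temp = -5°C, deviation +26°C, DA = 10000 + 120 × 26 = 13120 ft.
Site Q: ISA temp = 3°C, deviation +11°C, DA = 6000 + 120 × 11 = 7320 ft.
Site P is higher by 13120 − 7320 = 5800 ft.

Site P by 5800 ft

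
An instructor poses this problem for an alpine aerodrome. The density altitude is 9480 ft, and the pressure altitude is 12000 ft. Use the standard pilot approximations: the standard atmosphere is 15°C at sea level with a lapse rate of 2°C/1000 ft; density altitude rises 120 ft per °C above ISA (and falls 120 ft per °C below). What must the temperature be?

-30°C

Density altitude − pressure altitude = 9480 − 12000 = -2520 ft.
At 120 ft/°C that is an ISA deviation of -2520/120 = -21°C.
ISA temperature at 12000 ft = 15 − 2 × (12000/1000) = -9°C.
OAT = ISA + deviation = -9 + (-21) = -30°C.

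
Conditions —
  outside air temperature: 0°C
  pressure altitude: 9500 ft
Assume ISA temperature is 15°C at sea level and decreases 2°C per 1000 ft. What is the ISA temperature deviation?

ISA+4°C

ISA temperature at 9500 ft = 15 − 2 × (9500/1000) = -4°C.
Deviation = OAT − ISA = 0 − (-4) = +4°C.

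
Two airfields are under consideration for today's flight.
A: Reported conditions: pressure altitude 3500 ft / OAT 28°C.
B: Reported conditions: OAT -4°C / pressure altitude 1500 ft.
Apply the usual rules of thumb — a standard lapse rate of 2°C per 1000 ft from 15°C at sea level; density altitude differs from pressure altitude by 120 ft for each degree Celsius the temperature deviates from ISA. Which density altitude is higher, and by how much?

A: ISA temp = 8°C, deviation +20°C, DA = 3500 + 120 × 20 = 5900 ft.
B: ISA temp = 12°C, deviation -16°C, DA = 1500 + 120 × (-16) = -420 ft.
A is higher by 5900 − (-420) = 6320 ft.

A by 6320 ft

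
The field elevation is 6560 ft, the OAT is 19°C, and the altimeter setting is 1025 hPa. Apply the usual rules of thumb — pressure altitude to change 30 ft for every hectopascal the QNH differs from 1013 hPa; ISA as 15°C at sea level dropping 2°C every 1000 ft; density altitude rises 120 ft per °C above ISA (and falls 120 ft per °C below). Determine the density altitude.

Pressure altitude = 6560 + (1013 − 1025) × 30 = 6560 + (-360) = 6200 ft.
ISA temperature at 6200 ft = 15 − 2 × (6200/1000) = 2.6°C.
ISA deviation = 19 − 2.6 = +16.4°C.
Density altitude = 6200 + 120 × (16.4) = 8168 ft.

8168 ft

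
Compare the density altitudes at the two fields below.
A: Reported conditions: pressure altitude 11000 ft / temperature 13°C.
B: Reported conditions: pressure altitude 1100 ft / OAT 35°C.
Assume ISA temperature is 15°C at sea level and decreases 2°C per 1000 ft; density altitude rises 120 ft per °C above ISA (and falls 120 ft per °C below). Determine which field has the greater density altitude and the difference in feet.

A by 9636 ft

A: ISA temp = -7°C, deviation +20°C, DA = 11000 + 120 × 20 = 13400 ft.
B: ISA temp = 12.8°C, deviation +22.2°C, DA = 1100 + 120 × 22.2 = 3764 ft.
A is higher by 13400 − 3764 = 9636 ft.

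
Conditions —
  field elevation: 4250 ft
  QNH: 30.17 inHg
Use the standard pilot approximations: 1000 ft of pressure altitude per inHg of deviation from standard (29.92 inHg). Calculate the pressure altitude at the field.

4000 ft

Pressure correction = (29.92 − 30.17) × 1000 = -250 ft.
Pressure altitude = 4250 + (-250) = 4000 ft.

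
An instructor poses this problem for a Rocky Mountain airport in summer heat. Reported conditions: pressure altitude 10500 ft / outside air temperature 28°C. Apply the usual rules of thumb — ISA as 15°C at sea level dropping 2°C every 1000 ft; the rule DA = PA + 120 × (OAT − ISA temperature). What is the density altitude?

14580 ft

ISA temperature at 10500 ft = 15 − 2 × (10500/1000) = -6°C.
ISA deviation = 28 − (-6) = +34°C.
Density altitude = 10500 + 120 × (34) = 10500 + (+4080) = 14580 ft.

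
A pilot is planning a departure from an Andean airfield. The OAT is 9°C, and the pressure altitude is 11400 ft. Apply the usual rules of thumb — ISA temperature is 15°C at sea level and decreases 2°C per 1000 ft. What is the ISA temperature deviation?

ISA+16.8°C

ISA temperature at 11400 ft = 15 − 2 × (11400/1000) = -7.8°C.
Deviation = OAT − ISA = 9 − (-7.8) = +16.8°C.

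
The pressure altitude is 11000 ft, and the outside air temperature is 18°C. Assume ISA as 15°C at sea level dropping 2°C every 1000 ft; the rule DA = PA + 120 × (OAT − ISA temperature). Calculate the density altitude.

14000 ft

ISA temperature at 11000 ft = 15 − 2 × (11000/1000) = -7°C.
ISA deviation = 18 − (-7) = +25°C.
Density altitude = 11000 + 120 × (25) = 11000 + (+3000) = 14000 ft.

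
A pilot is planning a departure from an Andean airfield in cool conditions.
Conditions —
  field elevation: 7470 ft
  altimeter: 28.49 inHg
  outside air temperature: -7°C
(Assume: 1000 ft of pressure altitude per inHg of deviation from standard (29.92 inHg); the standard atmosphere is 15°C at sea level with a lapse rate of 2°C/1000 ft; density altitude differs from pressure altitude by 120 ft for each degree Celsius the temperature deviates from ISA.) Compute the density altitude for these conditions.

8396 ft

Pressure altitude = 7470 + (29.92 − 28.49) × 1000 = 7470 + (+1430) = 8900 ft.
ISA temperature at 8900 ft = 15 − 2 × (8900/1000) = -2.8°C.
ISA deviation = -7 − (-2.8) = -4.2°C.
Density altitude = 8900 + 120 × (-4.2) = 8396 ft.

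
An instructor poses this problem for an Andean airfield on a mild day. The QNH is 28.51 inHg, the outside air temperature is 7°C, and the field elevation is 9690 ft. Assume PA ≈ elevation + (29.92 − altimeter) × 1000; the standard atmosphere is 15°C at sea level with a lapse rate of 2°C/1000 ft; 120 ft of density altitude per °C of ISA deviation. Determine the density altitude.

Pressure altitude = 9690 + (29.92 − 28.51) × 1000 = 9690 + (+1410) = 11100 ft.
ISA temperature at 11100 ft = 15 − 2 × (11100/1000) = -7.2°C.
ISA deviation = 7 − (-7.2) = +14.2°C.
Density altitude = 11100 + 120 × (14.2) = 12804 ft.

12804 ft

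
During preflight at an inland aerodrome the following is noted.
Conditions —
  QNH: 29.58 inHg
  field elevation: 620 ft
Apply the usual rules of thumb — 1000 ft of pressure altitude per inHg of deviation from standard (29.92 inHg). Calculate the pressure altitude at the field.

960 ft

Pressure correction = (29.92 − 29.58) × 1000 = +340 ft.
Pressure altitude = 620 + (+340) = 960 ft.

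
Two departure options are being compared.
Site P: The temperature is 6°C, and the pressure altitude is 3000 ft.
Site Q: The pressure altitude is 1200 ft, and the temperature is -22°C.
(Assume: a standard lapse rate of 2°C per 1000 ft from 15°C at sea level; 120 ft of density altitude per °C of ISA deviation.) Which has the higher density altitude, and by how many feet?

Site P: ISA temp = 9°C, deviation -3°C, DA = 3000 + 120 × (-3) = 2640 ft.
Site Q: ISA temp = 12.6°C, deviation -34.6°C, DA = 1200 + 120 × (-34.6) = -2952 ft.
Site P is higher by 2640 − (-2952) = 5592 ft.

Site P by 5592 ft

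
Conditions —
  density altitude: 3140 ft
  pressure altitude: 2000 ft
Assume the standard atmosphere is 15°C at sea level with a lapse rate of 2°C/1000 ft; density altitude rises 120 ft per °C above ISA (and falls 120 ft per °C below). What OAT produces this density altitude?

20.5°C

Density altitude − pressure altitude = 3140 − 2000 = +1140 ft.
At 120 ft/°C that is an ISA deviation of 1140/120 = +9.5°C.
ISA temperature at 2000 ft = 15 − 2 × (2000/1000) = 11°C.
OAT = ISA + deviation = 11 + (+9.5) = 20.5°C.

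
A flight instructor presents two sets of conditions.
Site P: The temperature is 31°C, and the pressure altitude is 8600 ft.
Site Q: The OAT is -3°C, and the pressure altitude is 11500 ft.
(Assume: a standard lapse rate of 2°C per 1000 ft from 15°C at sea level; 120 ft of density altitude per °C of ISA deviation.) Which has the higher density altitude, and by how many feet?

Site P by 484 ft

Site P: ISA temp = -2.2°C, deviation +33.2°C, DA = 8600 + 120 × 33.2 = 12584 ft.
Site Q: ISA temp = -8°C, deviation +5°C, DA = 11500 + 120 × 5 = 12100 ft.
Site P is higher by 12584 − 12100 = 484 ft.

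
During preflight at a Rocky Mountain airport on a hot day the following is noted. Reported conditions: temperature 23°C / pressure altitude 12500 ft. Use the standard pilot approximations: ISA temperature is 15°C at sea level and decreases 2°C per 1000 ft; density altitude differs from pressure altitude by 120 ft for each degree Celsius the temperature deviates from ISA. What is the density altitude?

ISA temperature at 12500 ft = 15 − 2 × (12500/1000) = -10°C.
ISA deviation = 23 − (-10) = +33°C.
Density altitude = 12500 + 120 × (33) = 12500 + (+3960) = 16460 ft.

16460 ft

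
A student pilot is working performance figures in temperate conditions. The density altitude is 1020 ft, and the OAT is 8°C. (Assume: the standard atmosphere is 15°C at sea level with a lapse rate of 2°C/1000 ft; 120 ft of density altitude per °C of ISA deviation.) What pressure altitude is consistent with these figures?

DA = PA + 120 × (OAT − (15 − 2·PA/1000)) = PA + 120·OAT − 1800 + 0.24·PA = 1.24·PA + 120·OAT − 1800.
So 1.24·PA = 1020 − 120 × 8 + 1800 = 1860.
PA = 1860 / 1.24 = 1500 ft.

1500 ft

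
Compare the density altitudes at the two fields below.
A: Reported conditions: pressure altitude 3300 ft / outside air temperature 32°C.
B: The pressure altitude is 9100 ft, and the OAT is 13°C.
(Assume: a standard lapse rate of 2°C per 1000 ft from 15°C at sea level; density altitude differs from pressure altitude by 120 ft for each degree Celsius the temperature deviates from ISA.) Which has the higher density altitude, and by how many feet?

B by 4912 ft

A: ISA temp = 8.4°C, deviation +23.6°C, DA = 3300 + 120 × 23.6 = 6132 ft.
B: ISA temp = -3.2°C, deviation +16.2°C, DA = 9100 + 120 × 16.2 = 11044 ft.
B is higher by 11044 − 6132 = 4912 ft.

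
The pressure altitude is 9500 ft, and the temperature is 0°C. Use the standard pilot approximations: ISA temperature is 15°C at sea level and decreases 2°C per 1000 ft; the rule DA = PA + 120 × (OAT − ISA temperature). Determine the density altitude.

ISA temperature at 9500 ft = 15 − 2 × (9500/1000) = -4°C.
ISA deviation = 0 − (-4) = +4°C.
Density altitude = 9500 + 120 × (4) = 9500 + (+480) = 9980 ft.

9980 ft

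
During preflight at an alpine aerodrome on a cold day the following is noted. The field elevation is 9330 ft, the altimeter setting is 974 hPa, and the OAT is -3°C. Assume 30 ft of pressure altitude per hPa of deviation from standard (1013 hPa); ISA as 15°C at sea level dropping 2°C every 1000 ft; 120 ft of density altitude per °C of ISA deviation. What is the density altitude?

Pressure altitude = 9330 + (1013 − 974) × 30 = 9330 + (+1170) = 10500 ft.
ISA temperature at 10500 ft = 15 − 2 × (10500/1000) = -6°C.
ISA deviation = -3 − (-6) = +3°C.
Density altitude = 10500 + 120 × (3) = 10860 ft.

10860 ft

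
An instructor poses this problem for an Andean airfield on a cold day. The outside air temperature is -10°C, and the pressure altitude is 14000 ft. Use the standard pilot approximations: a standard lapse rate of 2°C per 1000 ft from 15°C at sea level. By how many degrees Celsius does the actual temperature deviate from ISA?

ISA+3°C

ISA temperature at 14000 ft = 15 − 2 × (14000/1000) = -13°C.
Deviation = OAT − ISA = -10 − (-13) = +3°C.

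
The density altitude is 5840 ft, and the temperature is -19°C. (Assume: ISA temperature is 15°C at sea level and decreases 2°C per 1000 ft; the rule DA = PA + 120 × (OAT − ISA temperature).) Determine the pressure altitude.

8000 ft

DA = PA + 120 × (OAT − (15 − 2·PA/1000)) = PA + 120·OAT − 1800 + 0.24·PA = 1.24·PA + 120·OAT − 1800.
So 1.24·PA = 5840 − 120 × (-19) + 1800 = 9920.
PA = 9920 / 1.24 = 8000 ft.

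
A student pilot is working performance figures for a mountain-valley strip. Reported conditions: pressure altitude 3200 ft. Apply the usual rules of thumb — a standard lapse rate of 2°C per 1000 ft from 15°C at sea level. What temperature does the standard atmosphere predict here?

8.6°C

ISA temperature = 15 − 2 × (3200/1000) = 15 − 6.4 = 8.6°C.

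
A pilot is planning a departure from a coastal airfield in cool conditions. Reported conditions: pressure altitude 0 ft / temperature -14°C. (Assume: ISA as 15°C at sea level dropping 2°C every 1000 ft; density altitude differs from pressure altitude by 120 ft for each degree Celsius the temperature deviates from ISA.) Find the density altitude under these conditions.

ISA temperature at 0 ft = 15 − 2 × (0/1000) = 15°C.
ISA deviation = -14 − 15 = -29°C.
Density altitude = 0 + 120 × (-29) = 0 + (-3480) = -3480 ft.

-3480 ft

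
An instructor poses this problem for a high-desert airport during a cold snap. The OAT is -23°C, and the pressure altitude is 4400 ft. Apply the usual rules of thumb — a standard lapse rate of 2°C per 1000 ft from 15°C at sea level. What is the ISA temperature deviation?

ISA temperature at 4400 ft = 15 − 2 × (4400/1000) = 6.2°C.
Deviation = OAT − ISA = -23 − 6.2 = -29.2°C.

ISA-29.2°C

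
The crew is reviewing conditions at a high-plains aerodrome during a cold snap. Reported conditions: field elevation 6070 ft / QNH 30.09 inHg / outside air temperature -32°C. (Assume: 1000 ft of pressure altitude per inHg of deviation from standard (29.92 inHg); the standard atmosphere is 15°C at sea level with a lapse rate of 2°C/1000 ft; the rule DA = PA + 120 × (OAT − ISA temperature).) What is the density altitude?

Pressure altitude = 6070 + (29.92 − 30.09) × 1000 = 6070 + (-170) = 5900 ft.
ISA temperature at 5900 ft = 15 − 2 × (5900/1000) = 3.2°C.
ISA deviation = -32 − 3.2 = -35.2°C.
Density altitude = 5900 + 120 × (-35.2) = 1676 ft.

1676 ft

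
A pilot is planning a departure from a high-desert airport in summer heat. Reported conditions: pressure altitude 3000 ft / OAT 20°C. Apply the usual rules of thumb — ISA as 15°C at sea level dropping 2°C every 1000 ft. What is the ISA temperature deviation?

ISA temperature at 3000 ft = 15 − 2 × (3000/1000) = 9°C.
Deviation = OAT − ISA = 20 − 9 = +11°C.

ISA+11°C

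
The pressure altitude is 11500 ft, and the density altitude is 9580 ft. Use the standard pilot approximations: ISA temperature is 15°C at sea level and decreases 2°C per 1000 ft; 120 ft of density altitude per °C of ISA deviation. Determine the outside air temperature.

-24°C

Density altitude − pressure altitude = 9580 − 11500 = -1920 ft.
At 120 ft/°C that is an ISA deviation of -1920/120 = -16°C.
ISA temperature at 11500 ft = 15 − 2 × (11500/1000) = -8°C.
OAT = ISA + deviation = -8 + (-16) = -24°C.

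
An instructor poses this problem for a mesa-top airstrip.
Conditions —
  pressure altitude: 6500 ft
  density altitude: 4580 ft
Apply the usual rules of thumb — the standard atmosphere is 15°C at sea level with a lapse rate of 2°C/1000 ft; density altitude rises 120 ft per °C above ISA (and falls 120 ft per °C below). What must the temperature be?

-14°C

Density altitude − pressure altitude = 4580 − 6500 = -1920 ft.
At 120 ft/°C that is an ISA deviation of -1920/120 = -16°C.
ISA temperature at 6500 ft = 15 − 2 × (6500/1000) = 2°C.
OAT = ISA + deviation = 2 + (-16) = -14°C.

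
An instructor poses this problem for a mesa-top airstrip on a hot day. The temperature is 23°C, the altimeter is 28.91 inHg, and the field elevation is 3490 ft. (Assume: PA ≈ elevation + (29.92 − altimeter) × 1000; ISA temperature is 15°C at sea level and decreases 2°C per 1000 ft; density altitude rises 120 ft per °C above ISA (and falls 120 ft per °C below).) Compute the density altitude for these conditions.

Pressure altitude = 3490 + (29.92 − 28.91) × 1000 = 3490 + (+1010) = 4500 ft.
ISA temperature at 4500 ft = 15 − 2 × (4500/1000) = 6°C.
ISA deviation = 23 − 6 = +17°C.
Density altitude = 4500 + 120 × (17) = 6540 ft.

6540 ft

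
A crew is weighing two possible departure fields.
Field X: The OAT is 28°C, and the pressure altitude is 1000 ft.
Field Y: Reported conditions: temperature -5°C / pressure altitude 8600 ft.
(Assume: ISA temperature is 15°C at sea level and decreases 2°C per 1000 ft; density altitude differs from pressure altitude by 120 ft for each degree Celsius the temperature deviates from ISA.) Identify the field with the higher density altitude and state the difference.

Field Y by 5464 ft

Field X: ISA temp = 13°C, deviation +15°C, DA = 1000 + 120 × 15 = 2800 ft.
Field Y: ISA temp = -2.2°C, deviation -2.8°C, DA = 8600 + 120 × (-2.8) = 8264 ft.
Field Y is higher by 8264 − 2800 = 5464 ft.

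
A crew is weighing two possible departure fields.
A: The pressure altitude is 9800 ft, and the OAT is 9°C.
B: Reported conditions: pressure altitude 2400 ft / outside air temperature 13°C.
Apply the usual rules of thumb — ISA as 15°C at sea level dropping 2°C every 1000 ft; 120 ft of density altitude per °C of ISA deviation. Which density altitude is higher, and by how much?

A by 8696 ft

A: ISA temp = -4.6°C, deviation +13.6°C, DA = 9800 + 120 × 13.6 = 11432 ft.
B: ISA temp = 10.2°C, deviation +2.8°C, DA = 2400 + 120 × 2.8 = 2736 ft.
A is higher by 11432 − 2736 = 8696 ft.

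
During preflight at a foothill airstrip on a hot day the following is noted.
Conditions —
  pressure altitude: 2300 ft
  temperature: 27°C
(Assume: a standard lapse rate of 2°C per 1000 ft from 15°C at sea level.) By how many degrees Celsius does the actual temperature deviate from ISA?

ISA+16.6°C

ISA temperature at 2300 ft = 15 − 2 × (2300/1000) = 10.4°C.
Deviation = OAT − ISA = 27 − 10.4 = +16.6°C.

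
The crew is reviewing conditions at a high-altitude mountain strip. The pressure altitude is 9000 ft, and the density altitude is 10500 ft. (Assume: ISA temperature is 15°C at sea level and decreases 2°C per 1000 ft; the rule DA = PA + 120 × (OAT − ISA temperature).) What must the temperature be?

Density altitude − pressure altitude = 10500 − 9000 = +1500 ft.
At 120 ft/°C that is an ISA deviation of 1500/120 = +12.5°C.
ISA temperature at 9000 ft = 15 − 2 × (9000/1000) = -3°C.
OAT = ISA + deviation = -3 + (+12.5) = 9.5°C.

9.5°C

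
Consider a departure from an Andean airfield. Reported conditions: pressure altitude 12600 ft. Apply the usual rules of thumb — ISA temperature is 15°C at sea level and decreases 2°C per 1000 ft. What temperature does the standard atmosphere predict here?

-10.2°C

ISA temperature = 15 − 2 × (12600/1000) = 15 − 25.2 = -10.2°C.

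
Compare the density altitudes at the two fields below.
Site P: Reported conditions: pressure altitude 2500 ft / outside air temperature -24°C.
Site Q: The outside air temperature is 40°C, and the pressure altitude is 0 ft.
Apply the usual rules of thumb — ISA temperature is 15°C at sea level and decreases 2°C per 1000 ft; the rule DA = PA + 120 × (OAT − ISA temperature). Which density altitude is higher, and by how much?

Site P: ISA temp = 10°C, deviation -34°C, DA = 2500 + 120 × (-34) = -1580 ft.
Site Q: ISA temp = 15°C, deviation +25°C, DA = 0 + 120 × 25 = 3000 ft.
Site Q is higher by 3000 − (-1580) = 4580 ft.

Site Q by 4580 ft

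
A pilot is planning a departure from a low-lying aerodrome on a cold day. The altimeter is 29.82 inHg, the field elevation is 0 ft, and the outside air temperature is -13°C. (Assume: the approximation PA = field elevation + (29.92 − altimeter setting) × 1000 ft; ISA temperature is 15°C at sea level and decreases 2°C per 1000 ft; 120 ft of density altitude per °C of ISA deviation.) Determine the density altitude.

Pressure altitude = 0 + (29.92 − 29.82) × 1000 = 0 + (+100) = 100 ft.
ISA temperature at 100 ft = 15 − 2 × (100/1000) = 14.8°C.
ISA deviation = -13 − 14.8 = -27.8°C.
Density altitude = 100 + 120 × (-27.8) = -3236 ft.

-3236 ft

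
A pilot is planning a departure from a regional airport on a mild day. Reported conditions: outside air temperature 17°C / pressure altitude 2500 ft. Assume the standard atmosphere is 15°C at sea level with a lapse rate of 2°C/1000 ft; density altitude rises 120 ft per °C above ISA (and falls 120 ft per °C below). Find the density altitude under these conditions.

3340 ft

ISA temperature at 2500 ft = 15 − 2 × (2500/1000) = 10°C.
ISA deviation = 17 − 10 = +7°C.
Density altitude = 2500 + 120 × (7) = 2500 + (+840) = 3340 ft.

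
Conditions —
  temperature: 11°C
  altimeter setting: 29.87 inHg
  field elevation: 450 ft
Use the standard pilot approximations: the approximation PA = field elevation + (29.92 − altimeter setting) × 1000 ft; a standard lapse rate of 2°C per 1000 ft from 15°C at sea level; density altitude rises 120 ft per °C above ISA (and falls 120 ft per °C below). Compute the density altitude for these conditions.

Pressure altitude = 450 + (29.92 − 29.87) × 1000 = 450 + (+50) = 500 ft.
ISA temperature at 500 ft = 15 − 2 × (500/1000) = 14°C.
ISA deviation = 11 − 14 = -3°C.
Density altitude = 500 + 120 × (-3) = 140 ft.

140 ft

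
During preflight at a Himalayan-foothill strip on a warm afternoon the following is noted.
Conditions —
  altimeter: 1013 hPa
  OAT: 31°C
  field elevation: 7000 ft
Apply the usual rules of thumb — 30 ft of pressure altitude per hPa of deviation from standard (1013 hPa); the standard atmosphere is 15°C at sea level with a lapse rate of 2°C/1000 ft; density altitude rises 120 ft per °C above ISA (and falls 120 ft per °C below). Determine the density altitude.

Pressure altitude = 7000 + (1013 − 1013) × 30 = 7000 + (0) = 7000 ft.
ISA temperature at 7000 ft = 15 − 2 × (7000/1000) = 1°C.
ISA deviation = 31 − 1 = +30°C.
Density altitude = 7000 + 120 × (30) = 10600 ft.

10600 ft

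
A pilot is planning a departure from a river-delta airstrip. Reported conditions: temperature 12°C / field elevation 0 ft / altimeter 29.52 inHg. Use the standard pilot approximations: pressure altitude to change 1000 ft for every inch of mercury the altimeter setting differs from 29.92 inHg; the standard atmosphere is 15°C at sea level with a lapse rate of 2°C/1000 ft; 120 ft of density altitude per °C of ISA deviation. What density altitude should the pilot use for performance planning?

Pressure altitude = 0 + (29.92 − 29.52) × 1000 = 0 + (+400) = 400 ft.
ISA temperature at 400 ft = 15 − 2 × (400/1000) = 14.2°C.
ISA deviation = 12 − 14.2 = -2.2°C.
Density altitude = 400 + 120 × (-2.2) = 136 ft.

136 ft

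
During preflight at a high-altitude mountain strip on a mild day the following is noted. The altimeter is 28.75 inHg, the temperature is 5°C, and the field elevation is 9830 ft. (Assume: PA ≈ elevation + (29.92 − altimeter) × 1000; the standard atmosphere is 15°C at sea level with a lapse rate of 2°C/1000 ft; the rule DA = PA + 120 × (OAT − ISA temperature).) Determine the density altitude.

12440 ft

Pressure altitude = 9830 + (29.92 − 28.75) × 1000 = 9830 + (+1170) = 11000 ft.
ISA temperature at 11000 ft = 15 − 2 × (11000/1000) = -7°C.
ISA deviation = 5 − (-7) = +12°C.
Density altitude = 11000 + 120 × (12) = 12440 ft.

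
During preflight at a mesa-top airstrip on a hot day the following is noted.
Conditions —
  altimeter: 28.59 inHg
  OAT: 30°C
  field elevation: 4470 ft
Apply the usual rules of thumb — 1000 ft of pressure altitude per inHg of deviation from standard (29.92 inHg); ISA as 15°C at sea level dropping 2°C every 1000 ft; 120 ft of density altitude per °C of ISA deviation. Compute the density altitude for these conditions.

8992 ft

Pressure altitude = 4470 + (29.92 − 28.59) × 1000 = 4470 + (+1330) = 5800 ft.
ISA temperature at 5800 ft = 15 − 2 × (5800/1000) = 3.4°C.
ISA deviation = 30 − 3.4 = +26.6°C.
Density altitude = 5800 + 120 × (26.6) = 8992 ft.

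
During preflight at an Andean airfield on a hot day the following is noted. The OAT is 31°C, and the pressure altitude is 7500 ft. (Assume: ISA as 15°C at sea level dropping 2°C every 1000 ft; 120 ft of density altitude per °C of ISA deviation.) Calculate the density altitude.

ISA temperature at 7500 ft = 15 − 2 × (7500/1000) = 0°C.
ISA deviation = 31 − 0 = +31°C.
Density altitude = 7500 + 120 × (31) = 7500 + (+3720) = 11220 ft.

11220 ft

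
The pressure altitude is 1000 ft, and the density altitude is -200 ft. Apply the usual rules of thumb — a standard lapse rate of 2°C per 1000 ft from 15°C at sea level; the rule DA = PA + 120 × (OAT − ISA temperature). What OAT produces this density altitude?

Density altitude − pressure altitude = -200 − 1000 = -1200 ft.
At 120 ft/°C that is an ISA deviation of -1200/120 = -10°C.
ISA temperature at 1000 ft = 15 − 2 × (1000/1000) = 13°C.
OAT = ISA + deviation = 13 + (-10) = 3°C.

3°C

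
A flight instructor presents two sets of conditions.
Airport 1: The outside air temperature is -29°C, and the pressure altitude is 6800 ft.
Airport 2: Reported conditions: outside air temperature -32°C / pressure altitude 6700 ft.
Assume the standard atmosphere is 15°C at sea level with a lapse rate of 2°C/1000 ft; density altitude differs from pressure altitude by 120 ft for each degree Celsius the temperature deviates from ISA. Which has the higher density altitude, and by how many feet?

Airport 1 by 484 ft

Airport 1: ISA temp = 1.4°C, deviation -30.4°C, DA = 6800 + 120 × (-30.4) = 3152 ft.
Airport 2: ISA temp = 1.6°C, deviation -33.6°C, DA = 6700 + 120 × (-33.6) = 2668 ft.
Airport 1 is higher by 3152 − 2668 = 484 ft.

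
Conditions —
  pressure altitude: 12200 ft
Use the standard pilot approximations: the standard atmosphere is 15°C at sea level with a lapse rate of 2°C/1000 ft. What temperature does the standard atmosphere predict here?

ISA temperature = 15 − 2 × (12200/1000) = 15 − 24.4 = -9.4°C.

-9.4°C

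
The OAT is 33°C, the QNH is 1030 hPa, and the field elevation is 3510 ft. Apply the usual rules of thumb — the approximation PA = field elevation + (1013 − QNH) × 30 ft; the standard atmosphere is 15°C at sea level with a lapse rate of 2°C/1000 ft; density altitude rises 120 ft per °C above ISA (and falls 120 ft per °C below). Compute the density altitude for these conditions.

5880 ft

Pressure altitude = 3510 + (1013 − 1030) × 30 = 3510 + (-510) = 3000 ft.
ISA temperature at 3000 ft = 15 − 2 × (3000/1000) = 9°C.
ISA deviation = 33 − 9 = +24°C.
Density altitude = 3000 + 120 × (24) = 5880 ft.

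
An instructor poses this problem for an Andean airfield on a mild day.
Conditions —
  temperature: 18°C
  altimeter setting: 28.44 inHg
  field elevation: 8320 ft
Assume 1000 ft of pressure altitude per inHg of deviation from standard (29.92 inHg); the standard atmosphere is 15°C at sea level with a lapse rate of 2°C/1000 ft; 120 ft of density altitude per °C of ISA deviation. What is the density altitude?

12512 ft

Pressure altitude = 8320 + (29.92 − 28.44) × 1000 = 8320 + (+1480) = 9800 ft.
ISA temperature at 9800 ft = 15 − 2 × (9800/1000) = -4.6°C.
ISA deviation = 18 − (-4.6) = +22.6°C.
Density altitude = 9800 + 120 × (22.6) = 12512 ft.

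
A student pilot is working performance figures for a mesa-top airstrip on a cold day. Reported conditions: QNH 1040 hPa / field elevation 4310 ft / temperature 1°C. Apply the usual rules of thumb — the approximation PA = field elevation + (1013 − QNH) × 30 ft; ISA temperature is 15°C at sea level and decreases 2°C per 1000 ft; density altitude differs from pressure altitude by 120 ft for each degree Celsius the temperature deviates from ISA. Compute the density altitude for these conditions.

Pressure altitude = 4310 + (1013 − 1040) × 30 = 4310 + (-810) = 3500 ft.
ISA temperature at 3500 ft = 15 − 2 × (3500/1000) = 8°C.
ISA deviation = 1 − 8 = -7°C.
Density altitude = 3500 + 120 × (-7) = 2660 ft.

2660 ft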